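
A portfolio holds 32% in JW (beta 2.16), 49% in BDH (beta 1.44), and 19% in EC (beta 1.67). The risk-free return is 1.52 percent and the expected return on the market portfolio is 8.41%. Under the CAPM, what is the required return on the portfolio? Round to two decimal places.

13.33%

β_P = Σ w_i β_i = 0.32×2.16 + 0.49×1.44 + 0.19×1.67 = 1.7141
MRP = 8.41% − 1.52% = 6.89%
E(R_P) = R_f + β_P × MRP = 1.52% + 1.7141 × 6.89% = 13.33%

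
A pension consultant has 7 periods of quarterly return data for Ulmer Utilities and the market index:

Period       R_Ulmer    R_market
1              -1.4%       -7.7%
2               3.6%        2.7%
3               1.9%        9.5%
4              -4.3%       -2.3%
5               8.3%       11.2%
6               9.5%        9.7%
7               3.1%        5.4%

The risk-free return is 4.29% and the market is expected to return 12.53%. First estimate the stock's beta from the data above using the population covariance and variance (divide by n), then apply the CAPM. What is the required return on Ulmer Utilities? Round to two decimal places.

Mean R_i = (-1.4 + 3.6 + 1.9 − 4.3 + 8.3 + 9.5 + 3.1) / 7 = 2.9571%
Mean R_m = (-7.7 + 2.7 + 9.5 − 2.3 + 11.2 + 9.7 + 5.4) / 7 = 4.0714%
Σ(R_i − R̄_i)(R_m − R̄_m) = 166.0114  ⇒  Cov = 166.0114 / 7 = 23.7159
Σ(R_m − R̄_m)² = 294.7743  ⇒  Var(R_m) = 294.7743 / 7 = 42.1106
β = Cov / Var(R_m) = 23.7159 / 42.1106 = 0.5632
MRP = 12.53% − 4.29% = 8.24%
E(R) = R_f + β × MRP = 4.29% + 0.5632 × 8.24% = 8.93%

8.93%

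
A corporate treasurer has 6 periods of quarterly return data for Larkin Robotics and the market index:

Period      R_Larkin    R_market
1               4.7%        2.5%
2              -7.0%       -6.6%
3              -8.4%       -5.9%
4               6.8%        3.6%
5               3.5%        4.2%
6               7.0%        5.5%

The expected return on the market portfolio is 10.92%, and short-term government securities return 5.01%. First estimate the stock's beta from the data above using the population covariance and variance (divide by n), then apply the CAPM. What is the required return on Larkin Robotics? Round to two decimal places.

12.48%

Mean R_i = (4.7 − 7.0 − 8.4 + 6.8 + 3.5 + 7.0) / 6 = 1.1000%
Mean R_m = (2.5 − 6.6 − 5.9 + 3.6 + 4.2 + 5.5) / 6 = 0.5500%
Σ(R_i − R̄_i)(R_m − R̄_m) = 181.5600  ⇒  Cov = 181.5600 / 6 = 30.2600
Σ(R_m − R̄_m)² = 143.6550  ⇒  Var(R_m) = 143.6550 / 6 = 23.9425
β = Cov / Var(R_m) = 30.2600 / 23.9425 = 1.2639
MRP = 10.92% − 5.01% = 5.91%
E(R) = R_f + β × MRP = 5.01% + 1.2639 × 5.91% = 12.48%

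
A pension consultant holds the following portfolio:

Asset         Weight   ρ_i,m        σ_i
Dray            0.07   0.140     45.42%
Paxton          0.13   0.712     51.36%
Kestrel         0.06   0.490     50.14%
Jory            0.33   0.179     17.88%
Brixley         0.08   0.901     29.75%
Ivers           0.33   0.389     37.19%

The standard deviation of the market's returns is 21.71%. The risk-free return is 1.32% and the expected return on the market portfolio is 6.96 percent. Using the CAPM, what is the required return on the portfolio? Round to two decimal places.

β_Dray = 0.140 × 45.42% / 21.71% = 0.2929
β_Paxton = 0.712 × 51.36% / 21.71% = 1.6844
β_Kestrel = 0.490 × 50.14% / 21.71% = 1.1317
β_Jory = 0.179 × 17.88% / 21.71% = 0.1474
β_Brixley = 0.901 × 29.75% / 21.71% = 1.2347
β_Ivers = 0.389 × 37.19% / 21.71% = 0.6664
β_P = Σ w_i β_i = 0.07×0.2929 + 0.13×1.6844 + 0.06×1.1317 + 0.33×0.1474 + 0.08×1.2347 + 0.33×0.6664 = 0.6747
MRP = 6.96% − 1.32% = 5.64%
E(R_P) = R_f + β_P × MRP = 1.32% + 0.6747 × 5.64% = 5.13%

5.13%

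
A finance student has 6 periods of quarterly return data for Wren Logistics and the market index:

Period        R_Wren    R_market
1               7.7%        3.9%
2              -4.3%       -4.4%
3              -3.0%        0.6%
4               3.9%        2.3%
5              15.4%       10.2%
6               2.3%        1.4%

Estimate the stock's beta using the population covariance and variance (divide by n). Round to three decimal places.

Mean R_i = (7.7 − 4.3 − 3.0 + 3.9 + 15.4 + 2.3) / 6 = 3.6667%
Mean R_m = (3.9 − 4.4 + 0.6 + 2.3 + 10.2 + 1.4) / 6 = 2.3333%
Σ(R_i − R̄_i)(R_m − R̄_m) = 165.0867  ⇒  Cov = 165.0867 / 6 = 27.5145
Σ(R_m − R̄_m)² = 113.5533  ⇒  Var(R_m) = 113.5533 / 6 = 18.9256
β = Cov / Var(R_m) = 27.5145 / 18.9256 = 1.4538

1.454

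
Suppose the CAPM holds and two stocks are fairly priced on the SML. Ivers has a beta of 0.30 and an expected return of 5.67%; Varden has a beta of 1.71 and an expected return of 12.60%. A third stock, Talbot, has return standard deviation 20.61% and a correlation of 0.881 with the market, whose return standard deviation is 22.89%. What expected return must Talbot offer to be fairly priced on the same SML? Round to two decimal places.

MRP = (12.60% − 5.67%) / (1.71 − 0.30) = 4.9149%
R_f = 5.67% − 0.30 × 4.9149% = 4.1955%
β_Talbot = ρ·σ_i/σ_m = 0.881 × 20.61 / 22.89 = 0.7932
E(R_Talbot) = R_f + β × MRP = 4.1955% + 0.7932 × 4.9149% = 8.09%

8.09%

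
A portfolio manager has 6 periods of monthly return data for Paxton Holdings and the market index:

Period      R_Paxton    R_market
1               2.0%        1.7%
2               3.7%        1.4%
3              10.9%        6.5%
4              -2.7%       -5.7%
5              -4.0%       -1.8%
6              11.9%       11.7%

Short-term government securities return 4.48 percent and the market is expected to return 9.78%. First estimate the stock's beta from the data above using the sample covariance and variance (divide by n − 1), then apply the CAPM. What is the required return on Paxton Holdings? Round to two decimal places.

Mean R_i = (2.0 + 3.7 + 10.9 − 2.7 − 4.0 + 11.9) / 6 = 3.6333%
Mean R_m = (1.7 + 1.4 + 6.5 − 5.7 − 1.8 + 11.7) / 6 = 2.3000%
Σ(R_i − R̄_i)(R_m − R̄_m) = 191.1100  ⇒  Cov = 191.1100 / 5 = 38.2220
Σ(R_m − R̄_m)² = 187.9800  ⇒  Var(R_m) = 187.9800 / 5 = 37.5960
β = Cov / Var(R_m) = 38.2220 / 37.5960 = 1.0167
MRP = 9.78% − 4.48% = 5.30%
E(R) = R_f + β × MRP = 4.48% + 1.0167 × 5.30% = 9.87%

9.87%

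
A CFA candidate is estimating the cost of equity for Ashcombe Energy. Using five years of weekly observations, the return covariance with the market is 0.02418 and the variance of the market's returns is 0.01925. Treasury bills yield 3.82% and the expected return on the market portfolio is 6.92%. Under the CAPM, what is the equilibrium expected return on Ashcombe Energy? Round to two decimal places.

β = Cov(R_i, R_m) / Var(R_m) = 0.02418 / 0.01925 = 1.2561
MRP = 6.92% − 3.82% = 3.10%
E(R) = R_f + β × MRP = 3.82% + 1.2561 × 3.10% = 7.71%

7.71%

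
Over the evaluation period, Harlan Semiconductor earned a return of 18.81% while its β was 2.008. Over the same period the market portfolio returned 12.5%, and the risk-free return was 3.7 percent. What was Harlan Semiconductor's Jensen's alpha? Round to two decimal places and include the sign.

-2.56%

Market excess return = 12.5% − 3.7% = 8.80%
CAPM benchmark = R_f + β(R_m − R_f) = 3.7% + 2.008 × 8.8% = 21.3704%
α = actual − benchmark = 18.81% − 21.3704% = -2.56%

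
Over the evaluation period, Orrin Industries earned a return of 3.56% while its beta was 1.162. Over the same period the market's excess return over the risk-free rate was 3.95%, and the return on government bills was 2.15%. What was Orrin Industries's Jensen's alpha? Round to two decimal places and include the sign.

-3.18%

CAPM benchmark = R_f + β(R_m − R_f) = 2.15% + 1.162 × 3.95% = 6.73990%
α = actual − benchmark = 3.56% − 6.73990% = -3.18%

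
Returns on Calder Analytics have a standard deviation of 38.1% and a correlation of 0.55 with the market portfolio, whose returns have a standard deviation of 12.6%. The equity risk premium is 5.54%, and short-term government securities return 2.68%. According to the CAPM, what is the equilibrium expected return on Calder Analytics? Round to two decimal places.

β = ρ × σ_i / σ_m = 0.55 × 38.1% / 12.6% = 1.6631
E(R) = 2.68% + 1.6631 × 5.54% = 11.89%

11.89%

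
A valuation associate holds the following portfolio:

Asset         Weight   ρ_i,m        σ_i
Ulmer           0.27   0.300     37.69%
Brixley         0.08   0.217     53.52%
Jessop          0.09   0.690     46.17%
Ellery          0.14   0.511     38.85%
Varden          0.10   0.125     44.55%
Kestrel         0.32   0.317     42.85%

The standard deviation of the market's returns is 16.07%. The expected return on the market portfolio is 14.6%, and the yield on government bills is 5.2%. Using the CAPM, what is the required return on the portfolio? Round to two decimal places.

β_Ulmer = 0.300 × 37.69% / 16.07% = 0.7036
β_Brixley = 0.217 × 53.52% / 16.07% = 0.7227
β_Jessop = 0.690 × 46.17% / 16.07% = 1.9824
β_Ellery = 0.511 × 38.85% / 16.07% = 1.2354
β_Varden = 0.125 × 44.55% / 16.07% = 0.3465
β_Kestrel = 0.317 × 42.85% / 16.07% = 0.8453
β_P = Σ w_i β_i = 0.27×0.7036 + 0.08×0.7227 + 0.09×1.9824 + 0.14×1.2354 + 0.10×0.3465 + 0.32×0.8453 = 0.9043
MRP = 14.6% − 5.2% = 9.40%
E(R_P) = R_f + β_P × MRP = 5.2% + 0.9043 × 9.4% = 13.70%

13.70%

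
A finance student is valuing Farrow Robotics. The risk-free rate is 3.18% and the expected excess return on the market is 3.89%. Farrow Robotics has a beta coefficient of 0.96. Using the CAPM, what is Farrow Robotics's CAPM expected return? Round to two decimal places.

E(R) = R_f + β × MRP = 3.18% + 0.96 × 3.89% = 6.91%

6.91%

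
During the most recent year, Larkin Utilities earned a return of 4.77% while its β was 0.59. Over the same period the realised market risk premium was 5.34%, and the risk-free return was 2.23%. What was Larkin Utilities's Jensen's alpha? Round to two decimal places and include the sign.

-0.61%

CAPM benchmark = R_f + β(R_m − R_f) = 2.23% + 0.59 × 5.34% = 5.3806%
α = actual − benchmark = 4.77% − 5.3806% = -0.61%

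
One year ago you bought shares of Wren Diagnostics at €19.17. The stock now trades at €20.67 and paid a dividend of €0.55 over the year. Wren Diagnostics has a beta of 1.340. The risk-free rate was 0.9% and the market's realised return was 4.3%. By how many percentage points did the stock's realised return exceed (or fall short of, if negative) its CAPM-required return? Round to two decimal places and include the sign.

+5.24%

Realised HPR = (P1 + D1 − P0) / P0 = (20.67 + 0.55 − 19.17) / 19.17 = 2.05 / 19.17 = 10.6938%
MRP = 4.3% − 0.9% = 3.40%
CAPM required = R_f + β·MRP = 0.9% + 1.340 × 3.4% = 5.4560%
α = realised − required = 10.6938% − 5.4560% = +5.24%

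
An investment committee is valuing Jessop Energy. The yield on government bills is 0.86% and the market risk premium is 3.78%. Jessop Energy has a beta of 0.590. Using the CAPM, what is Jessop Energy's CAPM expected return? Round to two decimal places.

E(R) = R_f + β × MRP = 0.86% + 0.590 × 3.78% = 3.09%

3.09%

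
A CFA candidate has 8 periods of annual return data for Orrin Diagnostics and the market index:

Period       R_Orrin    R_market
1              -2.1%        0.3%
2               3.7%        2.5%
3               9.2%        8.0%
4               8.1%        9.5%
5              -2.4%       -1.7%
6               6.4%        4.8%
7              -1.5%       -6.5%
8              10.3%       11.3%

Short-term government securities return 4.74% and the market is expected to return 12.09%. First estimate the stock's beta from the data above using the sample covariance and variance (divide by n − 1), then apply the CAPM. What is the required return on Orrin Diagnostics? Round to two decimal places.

Mean R_i = (-2.1 + 3.7 + 9.2 + 8.1 − 2.4 + 6.4 − 1.5 + 10.3) / 8 = 3.9625%
Mean R_m = (0.3 + 2.5 + 8.0 + 9.5 − 1.7 + 4.8 − 6.5 + 11.3) / 8 = 3.5250%
Σ(R_i − R̄_i)(R_m − R̄_m) = 208.3675  ⇒  Cov = 208.3675 / 7 = 29.7668
Σ(R_m − R̄_m)² = 257.0550  ⇒  Var(R_m) = 257.0550 / 7 = 36.7221
β = Cov / Var(R_m) = 29.7668 / 36.7221 = 0.8106
MRP = 12.09% − 4.74% = 7.35%
E(R) = R_f + β × MRP = 4.74% + 0.8106 × 7.35% = 10.70%

10.70%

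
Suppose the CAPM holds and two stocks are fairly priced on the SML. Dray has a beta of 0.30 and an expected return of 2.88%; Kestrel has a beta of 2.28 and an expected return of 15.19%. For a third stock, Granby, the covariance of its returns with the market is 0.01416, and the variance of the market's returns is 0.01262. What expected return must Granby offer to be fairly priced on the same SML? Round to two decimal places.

MRP = (15.19% − 2.88%) / (2.28 − 0.30) = 6.2172%
R_f = 2.88% − 0.30 × 6.2172% = 1.0148%
β_Granby = Cov / Var(R_m) = 0.01416 / 0.01262 = 1.1220
E(R_Granby) = R_f + β × MRP = 1.0148% + 1.1220 × 6.2172% = 7.99%

7.99%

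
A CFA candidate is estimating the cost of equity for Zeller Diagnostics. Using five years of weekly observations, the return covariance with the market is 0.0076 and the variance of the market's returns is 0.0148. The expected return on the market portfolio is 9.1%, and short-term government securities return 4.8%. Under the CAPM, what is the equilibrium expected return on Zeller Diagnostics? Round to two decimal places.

β = Cov(R_i, R_m) / Var(R_m) = 0.0076 / 0.0148 = 0.5135
MRP = 9.1% − 4.8% = 4.30%
E(R) = R_f + β × MRP = 4.8% + 0.5135 × 4.3% = 7.01%

7.01%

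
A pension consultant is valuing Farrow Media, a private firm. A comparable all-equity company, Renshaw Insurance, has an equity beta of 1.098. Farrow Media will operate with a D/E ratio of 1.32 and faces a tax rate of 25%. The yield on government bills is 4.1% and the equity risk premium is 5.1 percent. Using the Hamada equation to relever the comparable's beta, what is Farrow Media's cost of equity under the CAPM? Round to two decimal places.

β_L = β_U × [1 + (1 − t)(D/E)] = 1.098 × [1 + (1 − 0.25) × 1.32]
    = 1.098 × [1 + 0.75 × 1.32] = 1.098 × 1.9900 = 2.1850
E(R) = R_f + β_L × MRP = 4.1% + 2.1850 × 5.1% = 15.24%

15.24%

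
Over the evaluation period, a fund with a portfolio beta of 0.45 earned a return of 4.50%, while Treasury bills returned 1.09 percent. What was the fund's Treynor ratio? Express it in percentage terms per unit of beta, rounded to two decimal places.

7.58%

Treynor = (R_P − R_f) / β_P = (4.50% − 1.09%) / 0.4500 = 3.41% / 0.4500 = 7.58%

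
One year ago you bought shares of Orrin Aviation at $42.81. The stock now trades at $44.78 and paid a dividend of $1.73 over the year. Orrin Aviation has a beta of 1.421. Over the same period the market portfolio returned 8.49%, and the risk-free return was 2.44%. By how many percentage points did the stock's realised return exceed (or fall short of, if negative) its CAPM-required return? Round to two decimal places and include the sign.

Realised HPR = (P1 + D1 − P0) / P0 = (44.78 + 1.73 − 42.81) / 42.81 = 3.70 / 42.81 = 8.6428%
MRP = 8.49% − 2.44% = 6.05%
CAPM required = R_f + β·MRP = 2.44% + 1.421 × 6.05% = 11.03705%
α = realised − required = 8.6428% − 11.03705% = -2.39%

-2.39%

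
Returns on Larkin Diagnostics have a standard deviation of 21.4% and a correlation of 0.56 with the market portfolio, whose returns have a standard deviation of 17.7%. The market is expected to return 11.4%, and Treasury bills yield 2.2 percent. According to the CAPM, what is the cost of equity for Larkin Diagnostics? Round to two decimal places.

β = ρ × σ_i / σ_m = 0.56 × 21.4% / 17.7% = 0.6771
MRP = 11.4% − 2.2% = 9.20%
E(R) = 2.2% + 0.6771 × 9.2% = 8.43%

8.43%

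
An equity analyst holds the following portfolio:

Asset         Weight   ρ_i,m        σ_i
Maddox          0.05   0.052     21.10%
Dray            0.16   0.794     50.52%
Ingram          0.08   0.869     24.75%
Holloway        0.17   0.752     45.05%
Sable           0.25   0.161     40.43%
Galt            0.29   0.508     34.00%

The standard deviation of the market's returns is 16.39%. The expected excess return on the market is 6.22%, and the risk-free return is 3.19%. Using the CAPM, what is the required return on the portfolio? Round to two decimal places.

β_Maddox = 0.052 × 21.10% / 16.39% = 0.0669
β_Dray = 0.794 × 50.52% / 16.39% = 2.4474
β_Ingram = 0.869 × 24.75% / 16.39% = 1.3122
β_Holloway = 0.752 × 45.05% / 16.39% = 2.0670
β_Sable = 0.161 × 40.43% / 16.39% = 0.3971
β_Galt = 0.508 × 34.00% / 16.39% = 1.0538
β_P = Σ w_i β_i = 0.05×0.0669 + 0.16×2.4474 + 0.08×1.3122 + 0.17×2.0670 + 0.25×0.3971 + 0.29×1.0538 = 1.2562
E(R_P) = R_f + β_P × MRP = 3.19% + 1.2562 × 6.22% = 11.00%

11.00%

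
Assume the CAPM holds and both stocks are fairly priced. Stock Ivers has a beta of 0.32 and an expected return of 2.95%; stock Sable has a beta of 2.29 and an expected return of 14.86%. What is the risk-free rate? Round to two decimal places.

1.02%

Both satisfy E(R) = R_f + β·MRP, so the slope of the SML is
MRP = (14.86% − 2.95%) / (2.29 − 0.32) = 11.91% / 1.97 = 6.0457%
R_f = E(R_Ivers) − β_Ivers·MRP = 2.95% − 0.32 × 6.0457% = 1.0154%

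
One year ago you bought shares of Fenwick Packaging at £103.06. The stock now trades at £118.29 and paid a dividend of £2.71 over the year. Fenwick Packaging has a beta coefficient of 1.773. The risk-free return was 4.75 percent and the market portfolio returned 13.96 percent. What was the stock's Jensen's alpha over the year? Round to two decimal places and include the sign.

Realised HPR = (P1 + D1 − P0) / P0 = (118.29 + 2.71 − 103.06) / 103.06 = 17.94 / 103.06 = 17.4073%
MRP = 13.96% − 4.75% = 9.21%
CAPM required = R_f + β·MRP = 4.75% + 1.773 × 9.21% = 21.07933%
α = realised − required = 17.4073% − 21.07933% = -3.67%

-3.67%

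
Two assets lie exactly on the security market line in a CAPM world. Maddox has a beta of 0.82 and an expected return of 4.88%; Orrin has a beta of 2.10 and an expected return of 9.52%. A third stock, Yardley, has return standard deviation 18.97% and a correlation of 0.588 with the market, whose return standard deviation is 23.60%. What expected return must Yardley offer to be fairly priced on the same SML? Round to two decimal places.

MRP = (9.52% − 4.88%) / (2.10 − 0.82) = 3.6250%
R_f = 4.88% − 0.82 × 3.6250% = 1.9075%
β_Yardley = ρ·σ_i/σ_m = 0.588 × 18.97 / 23.60 = 0.4726
E(R_Yardley) = R_f + β × MRP = 1.9075% + 0.4726 × 3.6250% = 3.62%

3.62%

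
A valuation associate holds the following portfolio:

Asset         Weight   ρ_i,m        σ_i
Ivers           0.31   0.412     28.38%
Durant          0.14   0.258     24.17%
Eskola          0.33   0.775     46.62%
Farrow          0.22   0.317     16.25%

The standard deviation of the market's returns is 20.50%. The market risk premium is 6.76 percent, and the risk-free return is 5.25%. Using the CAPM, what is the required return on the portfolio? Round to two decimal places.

β_Ivers = 0.412 × 28.38% / 20.50% = 0.5704
β_Durant = 0.258 × 24.17% / 20.50% = 0.3042
β_Eskola = 0.775 × 46.62% / 20.50% = 1.7625
β_Farrow = 0.317 × 16.25% / 20.50% = 0.2513
β_P = Σ w_i β_i = 0.31×0.5704 + 0.14×0.3042 + 0.33×1.7625 + 0.22×0.2513 = 0.8563
E(R_P) = R_f + β_P × MRP = 5.25% + 0.8563 × 6.76% = 11.04%

11.04%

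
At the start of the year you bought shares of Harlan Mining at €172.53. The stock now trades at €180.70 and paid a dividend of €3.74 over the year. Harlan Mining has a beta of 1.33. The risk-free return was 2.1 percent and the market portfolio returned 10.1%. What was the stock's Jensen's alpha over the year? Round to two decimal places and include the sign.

-5.84%

Realised HPR = (P1 + D1 − P0) / P0 = (180.70 + 3.74 − 172.53) / 172.53 = 11.91 / 172.53 = 6.9031%
MRP = 10.1% − 2.1% = 8.00%
CAPM required = R_f + β·MRP = 2.1% + 1.33 × 8.0% = 12.7400%
α = realised − required = 6.9031% − 12.7400% = -5.84%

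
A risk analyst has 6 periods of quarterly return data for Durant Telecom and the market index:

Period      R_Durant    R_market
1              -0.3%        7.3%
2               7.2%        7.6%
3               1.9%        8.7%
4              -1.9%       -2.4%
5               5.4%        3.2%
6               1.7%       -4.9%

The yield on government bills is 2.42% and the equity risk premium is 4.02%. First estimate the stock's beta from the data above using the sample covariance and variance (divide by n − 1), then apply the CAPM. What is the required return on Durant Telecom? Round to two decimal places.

Mean R_i = (-0.3 + 7.2 + 1.9 − 1.9 + 5.4 + 1.7) / 6 = 2.3333%
Mean R_m = (7.3 + 7.6 + 8.7 − 2.4 + 3.2 − 4.9) / 6 = 3.2500%
Σ(R_i − R̄_i)(R_m − R̄_m) = 37.0700  ⇒  Cov = 37.0700 / 5 = 7.4140
Σ(R_m − R̄_m)² = 163.3750  ⇒  Var(R_m) = 163.3750 / 5 = 32.6750
β = Cov / Var(R_m) = 7.4140 / 32.6750 = 0.2269
E(R) = R_f + β × MRP = 2.42% + 0.2269 × 4.02% = 3.33%

3.33%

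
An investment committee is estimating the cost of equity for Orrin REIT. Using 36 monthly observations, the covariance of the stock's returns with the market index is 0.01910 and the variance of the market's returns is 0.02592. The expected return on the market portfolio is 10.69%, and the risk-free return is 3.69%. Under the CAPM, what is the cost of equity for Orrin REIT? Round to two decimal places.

β = Cov(R_i, R_m) / Var(R_m) = 0.01910 / 0.02592 = 0.7369
MRP = 10.69% − 3.69% = 7.00%
E(R) = R_f + β × MRP = 3.69% + 0.7369 × 7.00% = 8.85%

8.85%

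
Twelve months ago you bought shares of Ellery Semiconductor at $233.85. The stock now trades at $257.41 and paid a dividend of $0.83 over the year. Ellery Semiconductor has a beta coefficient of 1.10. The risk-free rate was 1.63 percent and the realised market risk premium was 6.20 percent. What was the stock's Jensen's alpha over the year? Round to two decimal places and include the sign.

+1.98%

Realised HPR = (P1 + D1 − P0) / P0 = (257.41 + 0.83 − 233.85) / 233.85 = 24.39 / 233.85 = 10.4298%
CAPM required = R_f + β·MRP = 1.63% + 1.10 × 6.20% = 8.4500%
α = realised − required = 10.4298% − 8.4500% = +1.98%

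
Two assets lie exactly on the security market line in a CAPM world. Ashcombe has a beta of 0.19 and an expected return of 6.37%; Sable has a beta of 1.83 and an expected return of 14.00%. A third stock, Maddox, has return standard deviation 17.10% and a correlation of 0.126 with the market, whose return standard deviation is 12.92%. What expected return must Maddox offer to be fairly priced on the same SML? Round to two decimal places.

MRP = (14.00% − 6.37%) / (1.83 − 0.19) = 4.6524%
R_f = 6.37% − 0.19 × 4.6524% = 5.4860%
β_Maddox = ρ·σ_i/σ_m = 0.126 × 17.10 / 12.92 = 0.1668
E(R_Maddox) = R_f + β × MRP = 5.4860% + 0.1668 × 4.6524% = 6.26%

6.26%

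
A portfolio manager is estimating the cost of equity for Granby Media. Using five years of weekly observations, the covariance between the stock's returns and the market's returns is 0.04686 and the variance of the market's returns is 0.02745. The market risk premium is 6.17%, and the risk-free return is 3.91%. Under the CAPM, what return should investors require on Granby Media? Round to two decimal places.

14.44%

β = Cov(R_i, R_m) / Var(R_m) = 0.04686 / 0.02745 = 1.7071
E(R) = R_f + β × MRP = 3.91% + 1.7071 × 6.17% = 14.44%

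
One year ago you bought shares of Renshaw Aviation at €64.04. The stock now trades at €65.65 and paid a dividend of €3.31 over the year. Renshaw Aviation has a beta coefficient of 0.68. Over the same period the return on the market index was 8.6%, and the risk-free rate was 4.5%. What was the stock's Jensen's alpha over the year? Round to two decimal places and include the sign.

Realised HPR = (P1 + D1 − P0) / P0 = (65.65 + 3.31 − 64.04) / 64.04 = 4.92 / 64.04 = 7.6827%
MRP = 8.6% − 4.5% = 4.10%
CAPM required = R_f + β·MRP = 4.5% + 0.68 × 4.1% = 7.2880%
α = realised − required = 7.6827% − 7.2880% = +0.39%

+0.39%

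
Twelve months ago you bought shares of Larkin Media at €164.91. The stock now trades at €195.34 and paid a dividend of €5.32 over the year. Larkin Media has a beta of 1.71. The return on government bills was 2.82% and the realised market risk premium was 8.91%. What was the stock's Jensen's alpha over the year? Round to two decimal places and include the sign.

Realised HPR = (P1 + D1 − P0) / P0 = (195.34 + 5.32 − 164.91) / 164.91 = 35.75 / 164.91 = 21.6785%
CAPM required = R_f + β·MRP = 2.82% + 1.71 × 8.91% = 18.0561%
α = realised − required = 21.6785% − 18.0561% = +3.62%

+3.62%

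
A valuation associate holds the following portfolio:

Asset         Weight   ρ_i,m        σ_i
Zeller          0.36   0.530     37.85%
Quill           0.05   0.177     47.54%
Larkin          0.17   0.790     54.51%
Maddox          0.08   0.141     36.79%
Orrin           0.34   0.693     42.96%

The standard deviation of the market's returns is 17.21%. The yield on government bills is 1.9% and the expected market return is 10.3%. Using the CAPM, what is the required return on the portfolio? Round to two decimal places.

β_Zeller = 0.530 × 37.85% / 17.21% = 1.1656
β_Quill = 0.177 × 47.54% / 17.21% = 0.4889
β_Larkin = 0.790 × 54.51% / 17.21% = 2.5022
β_Maddox = 0.141 × 36.79% / 17.21% = 0.3014
β_Orrin = 0.693 × 42.96% / 17.21% = 1.7299
β_P = Σ w_i β_i = 0.36×1.1656 + 0.05×0.4889 + 0.17×2.5022 + 0.08×0.3014 + 0.34×1.7299 = 1.4817
MRP = 10.3% − 1.9% = 8.40%
E(R_P) = R_f + β_P × MRP = 1.9% + 1.4817 × 8.4% = 14.35%

14.35%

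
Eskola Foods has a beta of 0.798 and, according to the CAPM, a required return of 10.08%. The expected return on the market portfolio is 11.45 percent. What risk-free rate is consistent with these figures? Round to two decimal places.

4.67%

E(R) = R_f + β(E(R_m) − R_f) = R_f(1 − β) + β·E(R_m)
10.08% = R_f × (1 − 0.798) + 0.798 × 11.45%
10.08% = R_f × 0.202 + 9.13710%
R_f = (10.08% − 9.13710%) / 0.202 = 4.67%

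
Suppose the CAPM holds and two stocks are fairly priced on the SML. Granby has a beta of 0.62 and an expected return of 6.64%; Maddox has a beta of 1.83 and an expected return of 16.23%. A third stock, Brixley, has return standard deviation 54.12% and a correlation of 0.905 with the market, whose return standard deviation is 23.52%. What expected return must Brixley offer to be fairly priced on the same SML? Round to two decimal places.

MRP = (16.23% − 6.64%) / (1.83 − 0.62) = 7.9256%
R_f = 6.64% − 0.62 × 7.9256% = 1.7261%
β_Brixley = ρ·σ_i/σ_m = 0.905 × 54.12 / 23.52 = 2.0824
E(R_Brixley) = R_f + β × MRP = 1.7261% + 2.0824 × 7.9256% = 18.23%

18.23%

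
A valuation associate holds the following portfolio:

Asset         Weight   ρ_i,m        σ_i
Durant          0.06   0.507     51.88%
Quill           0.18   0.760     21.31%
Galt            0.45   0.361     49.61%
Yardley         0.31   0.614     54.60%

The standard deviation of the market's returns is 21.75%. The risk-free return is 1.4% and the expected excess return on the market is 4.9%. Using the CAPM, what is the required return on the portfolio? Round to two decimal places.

β_Durant = 0.507 × 51.88% / 21.75% = 1.2093
β_Quill = 0.760 × 21.31% / 21.75% = 0.7446
β_Galt = 0.361 × 49.61% / 21.75% = 0.8234
β_Yardley = 0.614 × 54.60% / 21.75% = 1.5414
β_P = Σ w_i β_i = 0.06×1.2093 + 0.18×0.7446 + 0.45×0.8234 + 0.31×1.5414 = 1.0550
E(R_P) = R_f + β_P × MRP = 1.4% + 1.0550 × 4.9% = 6.57%

6.57%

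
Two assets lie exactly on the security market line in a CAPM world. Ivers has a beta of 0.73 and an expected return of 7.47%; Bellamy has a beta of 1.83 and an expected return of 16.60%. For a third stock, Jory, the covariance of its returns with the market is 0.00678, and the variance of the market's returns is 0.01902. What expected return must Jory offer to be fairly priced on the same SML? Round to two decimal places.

4.37%

MRP = (16.60% − 7.47%) / (1.83 − 0.73) = 8.3000%
R_f = 7.47% − 0.73 × 8.3000% = 1.4110%
β_Jory = Cov / Var(R_m) = 0.00678 / 0.01902 = 0.3565
E(R_Jory) = R_f + β × MRP = 1.4110% + 0.3565 × 8.3000% = 4.37%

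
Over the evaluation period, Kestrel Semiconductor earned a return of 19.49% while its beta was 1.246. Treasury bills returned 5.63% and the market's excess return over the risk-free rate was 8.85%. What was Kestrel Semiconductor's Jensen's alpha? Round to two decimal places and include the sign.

+2.83%

CAPM benchmark = R_f + β(R_m − R_f) = 5.63% + 1.246 × 8.85% = 16.65710%
α = actual − benchmark = 19.49% − 16.65710% = +2.83%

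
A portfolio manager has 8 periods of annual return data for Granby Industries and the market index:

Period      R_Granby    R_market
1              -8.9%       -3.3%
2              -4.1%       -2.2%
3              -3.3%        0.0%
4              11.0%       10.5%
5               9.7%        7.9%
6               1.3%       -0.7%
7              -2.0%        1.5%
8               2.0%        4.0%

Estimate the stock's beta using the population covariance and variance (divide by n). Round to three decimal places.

1.322

Mean R_i = (-8.9 − 4.1 − 3.3 + 11.0 + 9.7 + 1.3 − 2.0 + 2.0) / 8 = 0.7125%
Mean R_m = (-3.3 − 2.2 + 0.0 + 10.5 + 7.9 − 0.7 + 1.5 + 4.0) / 8 = 2.2125%
Σ(R_i − R̄_i)(R_m − R̄_m) = 221.9988  ⇒  Cov = 221.9988 / 8 = 27.7499
Σ(R_m − R̄_m)² = 167.9688  ⇒  Var(R_m) = 167.9688 / 8 = 20.9961
β = Cov / Var(R_m) = 27.7499 / 20.9961 = 1.3217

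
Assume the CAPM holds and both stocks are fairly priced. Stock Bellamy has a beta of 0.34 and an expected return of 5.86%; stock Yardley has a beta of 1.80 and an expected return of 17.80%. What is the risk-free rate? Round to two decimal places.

Both satisfy E(R) = R_f + β·MRP, so the slope of the SML is
MRP = (17.80% − 5.86%) / (1.80 − 0.34) = 11.94% / 1.46 = 8.1781%
R_f = E(R_Bellamy) − β_Bellamy·MRP = 5.86% − 0.34 × 8.1781% = 3.0794%

3.08%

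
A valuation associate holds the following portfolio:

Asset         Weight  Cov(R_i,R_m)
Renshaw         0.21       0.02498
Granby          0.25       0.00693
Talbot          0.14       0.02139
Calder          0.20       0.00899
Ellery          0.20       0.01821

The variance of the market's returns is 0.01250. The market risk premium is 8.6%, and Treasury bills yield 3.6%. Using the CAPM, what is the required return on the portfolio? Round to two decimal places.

β_Renshaw = 0.02498 / 0.01250 = 1.9984
β_Granby = 0.00693 / 0.01250 = 0.5544
β_Talbot = 0.02139 / 0.01250 = 1.7112
β_Calder = 0.00899 / 0.01250 = 0.7192
β_Ellery = 0.01821 / 0.01250 = 1.4568
β_P = Σ w_i β_i = 0.21×1.9984 + 0.25×0.5544 + 0.14×1.7112 + 0.20×0.7192 + 0.20×1.4568 = 1.2330
E(R_P) = R_f + β_P × MRP = 3.6% + 1.2330 × 8.6% = 14.20%

14.20%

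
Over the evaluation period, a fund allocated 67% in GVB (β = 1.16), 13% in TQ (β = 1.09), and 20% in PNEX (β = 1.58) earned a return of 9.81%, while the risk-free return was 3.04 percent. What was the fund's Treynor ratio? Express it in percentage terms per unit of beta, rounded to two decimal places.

5.48%

β_P = 0.67×1.16 + 0.13×1.09 + 0.20×1.58 = 1.2349
Treynor = (R_P − R_f) / β_P = (9.81% − 3.04%) / 1.2349 = 6.77% / 1.2349 = 5.48%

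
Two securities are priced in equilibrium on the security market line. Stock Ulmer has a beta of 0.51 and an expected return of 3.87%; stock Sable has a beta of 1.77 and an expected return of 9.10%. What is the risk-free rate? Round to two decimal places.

1.75%

Both satisfy E(R) = R_f + β·MRP, so the slope of the SML is
MRP = (9.10% − 3.87%) / (1.77 − 0.51) = 5.23% / 1.26 = 4.1508%
R_f = E(R_Ulmer) − β_Ulmer·MRP = 3.87% − 0.51 × 4.1508% = 1.7531%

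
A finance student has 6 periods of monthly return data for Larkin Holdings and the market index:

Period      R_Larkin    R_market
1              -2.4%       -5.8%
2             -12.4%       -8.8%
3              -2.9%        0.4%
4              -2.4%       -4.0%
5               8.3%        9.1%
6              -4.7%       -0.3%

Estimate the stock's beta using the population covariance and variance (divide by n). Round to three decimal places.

0.934

Mean R_i = (-2.4 − 12.4 − 2.9 − 2.4 + 8.3 − 4.7) / 6 = -2.7500%
Mean R_m = (-5.8 − 8.8 + 0.4 − 4.0 + 9.1 − 0.3) / 6 = -1.5667%
Σ(R_i − R̄_i)(R_m − R̄_m) = 182.5700  ⇒  Cov = 182.5700 / 6 = 30.4283
Σ(R_m − R̄_m)² = 195.4133  ⇒  Var(R_m) = 195.4133 / 6 = 32.5689
β = Cov / Var(R_m) = 30.4283 / 32.5689 = 0.9343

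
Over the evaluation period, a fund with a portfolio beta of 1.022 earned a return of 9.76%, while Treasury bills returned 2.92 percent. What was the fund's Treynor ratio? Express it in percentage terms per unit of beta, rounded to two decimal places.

Treynor = (R_P − R_f) / β_P = (9.76% − 2.92%) / 1.0220 = 6.84% / 1.0220 = 6.69%

6.69%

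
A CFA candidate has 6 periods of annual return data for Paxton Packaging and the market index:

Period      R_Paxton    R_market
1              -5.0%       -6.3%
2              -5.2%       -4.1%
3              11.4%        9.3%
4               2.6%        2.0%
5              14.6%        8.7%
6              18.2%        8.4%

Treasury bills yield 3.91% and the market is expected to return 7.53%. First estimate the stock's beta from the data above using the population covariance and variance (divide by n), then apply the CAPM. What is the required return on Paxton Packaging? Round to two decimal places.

Mean R_i = (-5.0 − 5.2 + 11.4 + 2.6 + 14.6 + 18.2) / 6 = 6.1000%
Mean R_m = (-6.3 − 4.1 + 9.3 + 2.0 + 8.7 + 8.4) / 6 = 3.0000%
Σ(R_i − R̄_i)(R_m − R̄_m) = 334.1400  ⇒  Cov = 334.1400 / 6 = 55.6900
Σ(R_m − R̄_m)² = 239.2400  ⇒  Var(R_m) = 239.2400 / 6 = 39.8733
β = Cov / Var(R_m) = 55.6900 / 39.8733 = 1.3967
MRP = 7.53% − 3.91% = 3.62%
E(R) = R_f + β × MRP = 3.91% + 1.3967 × 3.62% = 8.97%

8.97%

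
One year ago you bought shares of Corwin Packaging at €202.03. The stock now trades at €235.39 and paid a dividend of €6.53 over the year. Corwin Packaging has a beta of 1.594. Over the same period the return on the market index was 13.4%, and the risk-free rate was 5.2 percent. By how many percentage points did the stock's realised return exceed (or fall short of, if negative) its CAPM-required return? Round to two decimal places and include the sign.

+1.47%

Realised HPR = (P1 + D1 − P0) / P0 = (235.39 + 6.53 − 202.03) / 202.03 = 39.89 / 202.03 = 19.7446%
MRP = 13.4% − 5.2% = 8.20%
CAPM required = R_f + β·MRP = 5.2% + 1.594 × 8.2% = 18.2708%
α = realised − required = 19.7446% − 18.2708% = +1.47%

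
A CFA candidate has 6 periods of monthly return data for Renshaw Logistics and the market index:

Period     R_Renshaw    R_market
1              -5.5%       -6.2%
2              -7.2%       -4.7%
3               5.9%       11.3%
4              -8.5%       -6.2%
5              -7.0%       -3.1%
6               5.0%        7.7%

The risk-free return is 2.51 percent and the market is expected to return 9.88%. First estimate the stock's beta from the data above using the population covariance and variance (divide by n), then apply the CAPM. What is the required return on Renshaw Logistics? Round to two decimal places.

Mean R_i = (-5.5 − 7.2 + 5.9 − 8.5 − 7.0 + 5.0) / 6 = -2.8833%
Mean R_m = (-6.2 − 4.7 + 11.3 − 6.2 − 3.1 + 7.7) / 6 = -0.2000%
Σ(R_i − R̄_i)(R_m − R̄_m) = 244.0500  ⇒  Cov = 244.0500 / 6 = 40.6750
Σ(R_m − R̄_m)² = 295.3200  ⇒  Var(R_m) = 295.3200 / 6 = 49.2200
β = Cov / Var(R_m) = 40.6750 / 49.2200 = 0.8264
MRP = 9.88% − 2.51% = 7.37%
E(R) = R_f + β × MRP = 2.51% + 0.8264 × 7.37% = 8.60%

8.60%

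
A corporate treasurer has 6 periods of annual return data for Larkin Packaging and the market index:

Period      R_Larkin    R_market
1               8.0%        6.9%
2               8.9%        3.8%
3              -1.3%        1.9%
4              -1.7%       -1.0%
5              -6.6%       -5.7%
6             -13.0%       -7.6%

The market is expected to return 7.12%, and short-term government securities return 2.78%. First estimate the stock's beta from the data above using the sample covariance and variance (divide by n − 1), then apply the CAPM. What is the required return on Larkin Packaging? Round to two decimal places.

8.97%

Mean R_i = (8.0 + 8.9 − 1.3 − 1.7 − 6.6 − 13.0) / 6 = -0.9500%
Mean R_m = (6.9 + 3.8 + 1.9 − 1.0 − 5.7 − 7.6) / 6 = -0.2833%
Σ(R_i − R̄_i)(R_m − R̄_m) = 223.0550  ⇒  Cov = 223.0550 / 5 = 44.6110
Σ(R_m − R̄_m)² = 156.4283  ⇒  Var(R_m) = 156.4283 / 5 = 31.2857
β = Cov / Var(R_m) = 44.6110 / 31.2857 = 1.4259
MRP = 7.12% − 2.78% = 4.34%
E(R) = R_f + β × MRP = 2.78% + 1.4259 × 4.34% = 8.97%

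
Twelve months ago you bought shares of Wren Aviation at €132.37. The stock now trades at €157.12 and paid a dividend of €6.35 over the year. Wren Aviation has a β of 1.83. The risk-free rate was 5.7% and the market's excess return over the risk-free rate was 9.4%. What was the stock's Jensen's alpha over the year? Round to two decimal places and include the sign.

Realised HPR = (P1 + D1 − P0) / P0 = (157.12 + 6.35 − 132.37) / 132.37 = 31.10 / 132.37 = 23.4947%
CAPM required = R_f + β·MRP = 5.7% + 1.83 × 9.4% = 22.9020%
α = realised − required = 23.4947% − 22.9020% = +0.59%

+0.59%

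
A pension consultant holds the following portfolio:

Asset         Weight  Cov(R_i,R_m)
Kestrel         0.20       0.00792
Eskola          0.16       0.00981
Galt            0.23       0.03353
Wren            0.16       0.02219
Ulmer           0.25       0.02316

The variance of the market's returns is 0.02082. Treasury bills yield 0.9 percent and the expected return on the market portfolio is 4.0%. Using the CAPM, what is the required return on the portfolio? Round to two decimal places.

3.91%

β_Kestrel = 0.00792 / 0.02082 = 0.3804
β_Eskola = 0.00981 / 0.02082 = 0.4712
β_Galt = 0.03353 / 0.02082 = 1.6105
β_Wren = 0.02219 / 0.02082 = 1.0658
β_Ulmer = 0.02316 / 0.02082 = 1.1124
β_P = Σ w_i β_i = 0.20×0.3804 + 0.16×0.4712 + 0.23×1.6105 + 0.16×1.0658 + 0.25×1.1124 = 0.9705
MRP = 4.0% − 0.9% = 3.10%
E(R_P) = R_f + β_P × MRP = 0.9% + 0.9705 × 3.1% = 3.91%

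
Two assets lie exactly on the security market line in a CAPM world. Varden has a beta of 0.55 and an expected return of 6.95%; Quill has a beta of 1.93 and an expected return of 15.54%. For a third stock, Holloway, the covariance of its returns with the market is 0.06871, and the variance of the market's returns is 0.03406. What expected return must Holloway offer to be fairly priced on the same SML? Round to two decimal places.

MRP = (15.54% − 6.95%) / (1.93 − 0.55) = 6.2246%
R_f = 6.95% − 0.55 × 6.2246% = 3.5265%
β_Holloway = Cov / Var(R_m) = 0.06871 / 0.03406 = 2.0173
E(R_Holloway) = R_f + β × MRP = 3.5265% + 2.0173 × 6.2246% = 16.08%

16.08%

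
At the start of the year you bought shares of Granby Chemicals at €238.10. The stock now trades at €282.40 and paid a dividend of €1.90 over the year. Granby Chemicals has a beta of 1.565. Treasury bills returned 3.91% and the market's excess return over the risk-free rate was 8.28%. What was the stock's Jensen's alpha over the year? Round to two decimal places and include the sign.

+2.54%

Realised HPR = (P1 + D1 − P0) / P0 = (282.40 + 1.90 − 238.10) / 238.10 = 46.20 / 238.10 = 19.4036%
CAPM required = R_f + β·MRP = 3.91% + 1.565 × 8.28% = 16.86820%
α = realised − required = 19.4036% − 16.86820% = +2.54%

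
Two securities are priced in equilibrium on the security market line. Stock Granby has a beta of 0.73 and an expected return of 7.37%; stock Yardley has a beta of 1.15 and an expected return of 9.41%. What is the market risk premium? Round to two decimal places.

4.86%

Both satisfy E(R) = R_f + β·MRP, so the slope of the SML is
MRP = (9.41% − 7.37%) / (1.15 − 0.73) = 2.04% / 0.42 = 4.8571%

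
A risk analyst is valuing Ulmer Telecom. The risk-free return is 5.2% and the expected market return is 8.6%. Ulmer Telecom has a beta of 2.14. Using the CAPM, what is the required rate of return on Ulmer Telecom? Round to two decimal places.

12.48%

Market risk premium = E(R_m) − R_f = 8.6% − 5.2% = 3.40%
E(R) = R_f + β × MRP = 5.2% + 2.14 × 3.4% = 12.48%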